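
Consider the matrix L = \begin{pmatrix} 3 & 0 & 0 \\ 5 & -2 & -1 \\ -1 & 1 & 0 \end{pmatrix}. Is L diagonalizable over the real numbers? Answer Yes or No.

Characteristic polynomial: p(λ) = λ^3 - λ^2 - 5λ - 3 = (λ - 3)(λ + 1)^2.
λ = -1 has algebraic multiplicity 2; rank(L + 1I) = 2, so geometric multiplicity = 1.
Geometric multiplicity < algebraic multiplicity, so L is not diagonalizable.

No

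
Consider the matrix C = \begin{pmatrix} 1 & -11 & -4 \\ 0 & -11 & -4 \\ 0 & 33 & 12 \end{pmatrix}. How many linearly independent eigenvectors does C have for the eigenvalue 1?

C − 1I = [[0, -11, -4], [0, -12, -4], [0, 33, 11]].
This matrix has rank 2, so its null space has dimension 3 − 2 = 1.

1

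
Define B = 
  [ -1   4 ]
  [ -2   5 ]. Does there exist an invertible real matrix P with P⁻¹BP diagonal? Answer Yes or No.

Yes

Characteristic polynomial: p(t) = t^2 - 4t + 3 = (t - 3)(t - 1).
All 2 eigenvalues are distinct, so B is diagonalizable.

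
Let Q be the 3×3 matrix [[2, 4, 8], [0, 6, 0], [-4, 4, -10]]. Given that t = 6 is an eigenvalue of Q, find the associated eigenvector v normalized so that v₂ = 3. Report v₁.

Q − 6I = [[-4, 4, 8], [0, 0, 0], [-4, 4, -16]].
Solving (Q − 6I)v = 0 gives the eigenspace spanned by (3, 3, 0).
With v₂ = 3, v = (3, 3, 0), so v₁ = 3.

3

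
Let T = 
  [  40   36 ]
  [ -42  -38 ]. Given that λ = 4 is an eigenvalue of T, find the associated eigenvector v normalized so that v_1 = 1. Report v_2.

-1

T − 4I = [[36, 36], [-42, -42]].
Solving (T − 4I)v = 0 gives the eigenspace spanned by (1, -1).
With v_1 = 1, v = (1, -1), so v_2 = -1.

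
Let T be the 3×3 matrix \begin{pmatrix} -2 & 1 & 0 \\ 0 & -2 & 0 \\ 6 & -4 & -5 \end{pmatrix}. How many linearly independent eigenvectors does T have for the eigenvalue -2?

1

T + 2I = [[0, 1, 0], [0, 0, 0], [6, -4, -3]].
This matrix has rank 2, so its null space has dimension 3 − 2 = 1.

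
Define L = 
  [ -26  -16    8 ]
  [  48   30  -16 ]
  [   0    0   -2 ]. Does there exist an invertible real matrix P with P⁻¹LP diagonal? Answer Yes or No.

Characteristic polynomial: p(r) = r^3 - 2r^2 - 20r - 24 = (r - 6)(r + 2)^2.
r = -2 has algebraic multiplicity 2; rank(L + 2I) = 1, so geometric multiplicity = 2.
Every eigenvalue has geometric = algebraic multiplicity, so L is diagonalizable.

Yes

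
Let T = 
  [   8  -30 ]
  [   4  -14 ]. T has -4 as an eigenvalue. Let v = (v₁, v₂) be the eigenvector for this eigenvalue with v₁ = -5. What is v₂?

T + 4I = [[12, -30], [4, -10]].
Solving (T + 4I)v = 0 gives the eigenspace spanned by (-5, -2).
With v₁ = -5, v = (-5, -2), so v₂ = -2.

-2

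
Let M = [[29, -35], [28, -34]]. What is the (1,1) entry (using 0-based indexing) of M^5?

-38884

Characteristic polynomial: s^2 + 5s - 6 = (s - 1)(s + 6), so the eigenvalues are -6, 1.
s=-6: eigenvector (1, 1).
s=1: eigenvector (5, 4).
P = [[1, 5], [1, 4]], D = diag(-6, 1), P⁻¹ = [[-4, 5], [1, -1]].
M⁵ = P·diag(-7776, 1)·P⁻¹ = [[31109, -38885], [31108, -38884]].
The requested entry is -38884.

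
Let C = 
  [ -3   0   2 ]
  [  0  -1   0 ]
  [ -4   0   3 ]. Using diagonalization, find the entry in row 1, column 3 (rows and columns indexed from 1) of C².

0

Characteristic polynomial: t^3 + t^2 - t - 1 = (t - 1)(t + 1)^2, so the eigenvalues are -1, -1, 1.
t=1: eigenvector (1, 0, 2).
t=-1: eigenvector (0, 1, 0).
t=-1: eigenvector (-1, 0, -1).
P = [[1, 0, -1], [0, 1, 0], [2, 0, -1]], D = diag(1, -1, -1), P⁻¹ = [[-1, 0, 1], [0, 1, 0], [-2, 0, 1]].
C² = P·diag(1, 1, 1)·P⁻¹ = [[1, 0, 0], [0, 1, 0], [0, 0, 1]].
The requested entry is 0.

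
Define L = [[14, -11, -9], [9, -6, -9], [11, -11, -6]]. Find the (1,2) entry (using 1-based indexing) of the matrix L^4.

Characteristic polynomial: t^3 - 2t^2 - 33t + 90 = (t - 5)(t - 3)(t + 6), so the eigenvalues are -6, 3, 5.
t=3: eigenvector (1, 1, 0).
t=5: eigenvector (-1, 0, -1).
t=-6: eigenvector (1, 1, 1).
P = [[1, -1, 1], [1, 0, 1], [0, -1, 1]], D = diag(3, 5, -6), P⁻¹ = [[1, 0, -1], [-1, 1, 0], [-1, 1, 1]].
L⁴ = P·diag(81, 625, 1296)·P⁻¹ = [[-590, 671, 1215], [-1215, 1296, 1215], [-671, 671, 1296]].
The requested entry is 671.

671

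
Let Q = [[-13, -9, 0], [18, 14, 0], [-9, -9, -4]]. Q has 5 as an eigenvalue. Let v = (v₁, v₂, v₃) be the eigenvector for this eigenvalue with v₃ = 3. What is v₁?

3

Q − 5I = [[-18, -9, 0], [18, 9, 0], [-9, -9, -9]].
Solving (Q − 5I)v = 0 gives the eigenspace spanned by (3, -6, 3).
With v₃ = 3, v = (3, -6, 3), so v₁ = 3.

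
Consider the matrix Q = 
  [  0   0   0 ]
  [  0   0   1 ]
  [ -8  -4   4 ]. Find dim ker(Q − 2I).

1

Q − 2I = [[-2, 0, 0], [0, -2, 1], [-8, -4, 2]].
This matrix has rank 2, so its null space has dimension 3 − 2 = 1.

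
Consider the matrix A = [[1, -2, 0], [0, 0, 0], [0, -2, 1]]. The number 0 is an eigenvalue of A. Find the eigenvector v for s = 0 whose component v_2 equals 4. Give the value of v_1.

8

A = [[1, -2, 0], [0, 0, 0], [0, -2, 1]].
Solving (A)v = 0 gives the eigenspace spanned by (8, 4, 8).
With v_2 = 4, v = (8, 4, 8), so v_1 = 8.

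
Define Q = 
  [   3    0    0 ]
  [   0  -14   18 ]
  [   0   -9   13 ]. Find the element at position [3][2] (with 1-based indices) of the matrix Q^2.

Characteristic polynomial: μ^3 - 2μ^2 - 23μ + 60 = (μ - 4)(μ - 3)(μ + 5), so the eigenvalues are -5, 3, 4.
μ=4: eigenvector (0, -1, -1).
μ=3: eigenvector (1, 0, 0).
μ=-5: eigenvector (0, 2, 1).
P = [[0, 1, 0], [-1, 0, 2], [-1, 0, 1]], D = diag(4, 3, -5), P⁻¹ = [[0, 1, -2], [1, 0, 0], [0, 1, -1]].
Q² = P·diag(16, 9, 25)·P⁻¹ = [[9, 0, 0], [0, 34, -18], [0, 9, 7]].
The requested entry is 9.

9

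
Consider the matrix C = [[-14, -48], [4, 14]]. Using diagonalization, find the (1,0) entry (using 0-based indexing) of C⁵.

Characteristic polynomial: λ^2 - 4 = (λ - 2)(λ + 2), so the eigenvalues are -2, 2.
λ=2: eigenvector (-3, 1).
λ=-2: eigenvector (4, -1).
P = [[-3, 4], [1, -1]], D = diag(2, -2), P⁻¹ = [[1, 4], [1, 3]].
C⁵ = P·diag(32, -32)·P⁻¹ = [[-224, -768], [64, 224]].
The requested entry is 64.

64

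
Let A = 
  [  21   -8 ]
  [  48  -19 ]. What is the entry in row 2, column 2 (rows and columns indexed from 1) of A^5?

-6979

Characteristic polynomial: λ^2 - 2λ - 15 = (λ - 5)(λ + 3), so the eigenvalues are -3, 5.
λ=-3: eigenvector (1, 3).
λ=5: eigenvector (1, 2).
P = [[1, 1], [3, 2]], D = diag(-3, 5), P⁻¹ = [[-2, 1], [3, -1]].
A⁵ = P·diag(-243, 3125)·P⁻¹ = [[9861, -3368], [20208, -6979]].
The requested entry is -6979.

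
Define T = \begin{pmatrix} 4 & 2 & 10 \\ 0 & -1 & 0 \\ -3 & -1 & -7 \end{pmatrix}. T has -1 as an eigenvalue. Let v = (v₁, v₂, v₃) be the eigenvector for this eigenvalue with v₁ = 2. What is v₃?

-1

T + 1I = [[5, 2, 10], [0, 0, 0], [-3, -1, -6]].
Solving (T + 1I)v = 0 gives the eigenspace spanned by (2, 0, -1).
With v₁ = 2, v = (2, 0, -1), so v₃ = -1.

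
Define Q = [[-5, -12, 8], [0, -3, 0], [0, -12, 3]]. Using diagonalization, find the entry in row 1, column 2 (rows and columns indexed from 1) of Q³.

Characteristic polynomial: t^3 + 5t^2 - 9t - 45 = (t - 3)(t + 3)(t + 5), so the eigenvalues are -5, -3, 3.
t=-5: eigenvector (1, 0, 0).
t=-3: eigenvector (2, 1, 2).
t=3: eigenvector (1, 0, 1).
P = [[1, 2, 1], [0, 1, 0], [0, 2, 1]], D = diag(-5, -3, 3), P⁻¹ = [[1, 0, -1], [0, 1, 0], [0, -2, 1]].
Q³ = P·diag(-125, -27, 27)·P⁻¹ = [[-125, -108, 152], [0, -27, 0], [0, -108, 27]].
The requested entry is -108.

-108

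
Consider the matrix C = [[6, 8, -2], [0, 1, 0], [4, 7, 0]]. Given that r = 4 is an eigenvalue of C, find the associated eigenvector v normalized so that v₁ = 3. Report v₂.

0

C − 4I = [[2, 8, -2], [0, -3, 0], [4, 7, -4]].
Solving (C − 4I)v = 0 gives the eigenspace spanned by (3, 0, 3).
With v₁ = 3, v = (3, 0, 3), so v₂ = 0.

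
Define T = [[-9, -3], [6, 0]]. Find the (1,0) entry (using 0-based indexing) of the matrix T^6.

Characteristic polynomial: r^2 + 9r + 18 = (r + 3)(r + 6), so the eigenvalues are -6, -3.
r=-6: eigenvector (1, -1).
r=-3: eigenvector (-1, 2).
P = [[1, -1], [-1, 2]], D = diag(-6, -3), P⁻¹ = [[2, 1], [1, 1]].
T⁶ = P·diag(46656, 729)·P⁻¹ = [[92583, 45927], [-91854, -45198]].
The requested entry is -91854.

-91854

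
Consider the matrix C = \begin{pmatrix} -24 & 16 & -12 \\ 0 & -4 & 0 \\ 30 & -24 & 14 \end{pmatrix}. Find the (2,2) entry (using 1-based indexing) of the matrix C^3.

-64

Characteristic polynomial: μ^3 + 14μ^2 + 64μ + 96 = (μ + 4)^2(μ + 6), so the eigenvalues are -6, -4, -4.
μ=-4: eigenvector (-3, 0, 5).
μ=-4: eigenvector (2, 1, -2).
μ=-6: eigenvector (-2, 0, 3).
P = [[-3, 2, -2], [0, 1, 0], [5, -2, 3]], D = diag(-4, -4, -6), P⁻¹ = [[3, -2, 2], [0, 1, 0], [-5, 4, -3]].
C³ = P·diag(-64, -64, -216)·P⁻¹ = [[-1584, 1216, -912], [0, -64, 0], [2280, -1824, 1304]].
The requested entry is -64.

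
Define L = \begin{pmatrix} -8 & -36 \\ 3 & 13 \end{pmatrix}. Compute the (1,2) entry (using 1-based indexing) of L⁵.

-12276

Characteristic polynomial: s^2 - 5s + 4 = (s - 4)(s - 1), so the eigenvalues are 1, 4.
s=1: eigenvector (4, -1).
s=4: eigenvector (-3, 1).
P = [[4, -3], [-1, 1]], D = diag(1, 4), P⁻¹ = [[1, 3], [1, 4]].
L⁵ = P·diag(1, 1024)·P⁻¹ = [[-3068, -12276], [1023, 4093]].
The requested entry is -12276.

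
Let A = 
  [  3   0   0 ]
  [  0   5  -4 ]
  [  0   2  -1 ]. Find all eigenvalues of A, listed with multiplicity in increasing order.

Characteristic polynomial: p(μ) = μ^3 - 7μ^2 + 15μ - 9 = (μ - 3)^2(μ - 1).
Roots (with multiplicity): 1, 3, 3.

1, 3, 3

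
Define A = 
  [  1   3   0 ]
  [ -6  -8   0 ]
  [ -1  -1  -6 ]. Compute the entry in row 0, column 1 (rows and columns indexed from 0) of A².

-21

Characteristic polynomial: r^3 + 13r^2 + 52r + 60 = (r + 2)(r + 5)(r + 6), so the eigenvalues are -6, -5, -2.
r=-2: eigenvector (1, -1, 0).
r=-6: eigenvector (0, 0, 1).
r=-5: eigenvector (-1, 2, -1).
P = [[1, 0, -1], [-1, 0, 2], [0, 1, -1]], D = diag(-2, -6, -5), P⁻¹ = [[2, 1, 0], [1, 1, 1], [1, 1, 0]].
A² = P·diag(4, 36, 25)·P⁻¹ = [[-17, -21, 0], [42, 46, 0], [11, 11, 36]].
The requested entry is -21.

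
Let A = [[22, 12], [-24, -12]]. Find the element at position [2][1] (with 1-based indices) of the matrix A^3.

Characteristic polynomial: r^2 - 10r + 24 = (r - 6)(r - 4), so the eigenvalues are 4, 6.
r=6: eigenvector (3, -4).
r=4: eigenvector (-2, 3).
P = [[3, -2], [-4, 3]], D = diag(6, 4), P⁻¹ = [[3, 2], [4, 3]].
A³ = P·diag(216, 64)·P⁻¹ = [[1432, 912], [-1824, -1152]].
The requested entry is -1824.

-1824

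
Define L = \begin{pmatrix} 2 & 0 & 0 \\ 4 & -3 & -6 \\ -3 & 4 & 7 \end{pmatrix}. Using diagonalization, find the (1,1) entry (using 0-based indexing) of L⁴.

-159

Characteristic polynomial: t^3 - 6t^2 + 11t - 6 = (t - 3)(t - 2)(t - 1), so the eigenvalues are 1, 2, 3.
t=2: eigenvector (1, 2, -1).
t=1: eigenvector (0, 3, -2).
t=3: eigenvector (0, -1, 1).
P = [[1, 0, 0], [2, 3, -1], [-1, -2, 1]], D = diag(2, 1, 3), P⁻¹ = [[1, 0, 0], [-1, 1, 1], [-1, 2, 3]].
L⁴ = P·diag(16, 1, 81)·P⁻¹ = [[16, 0, 0], [110, -159, -240], [-95, 160, 241]].
The requested entry is -159.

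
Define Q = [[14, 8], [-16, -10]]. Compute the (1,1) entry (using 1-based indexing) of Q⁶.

93248

Characteristic polynomial: r^2 - 4r - 12 = (r - 6)(r + 2), so the eigenvalues are -2, 6.
r=6: eigenvector (1, -1).
r=-2: eigenvector (-1, 2).
P = [[1, -1], [-1, 2]], D = diag(6, -2), P⁻¹ = [[2, 1], [1, 1]].
Q⁶ = P·diag(46656, 64)·P⁻¹ = [[93248, 46592], [-93184, -46528]].
The requested entry is 93248.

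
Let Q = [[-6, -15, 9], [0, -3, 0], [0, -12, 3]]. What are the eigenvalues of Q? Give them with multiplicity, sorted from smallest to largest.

-6, -3, 3

Characteristic polynomial: p(μ) = μ^3 + 6μ^2 - 9μ - 54 = (μ - 3)(μ + 3)(μ + 6).
Roots (with multiplicity): -6, -3, 3.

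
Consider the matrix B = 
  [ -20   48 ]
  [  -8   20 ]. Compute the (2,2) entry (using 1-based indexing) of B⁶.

Characteristic polynomial: r^2 - 16 = (r - 4)(r + 4), so the eigenvalues are -4, 4.
r=4: eigenvector (-2, -1).
r=-4: eigenvector (3, 1).
P = [[-2, 3], [-1, 1]], D = diag(4, -4), P⁻¹ = [[1, -3], [1, -2]].
B⁶ = P·diag(4096, 4096)·P⁻¹ = [[4096, 0], [0, 4096]].
The requested entry is 4096.

4096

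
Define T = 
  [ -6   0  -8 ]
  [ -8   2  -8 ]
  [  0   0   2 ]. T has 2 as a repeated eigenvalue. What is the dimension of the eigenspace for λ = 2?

T − 2I = [[-8, 0, -8], [-8, 0, -8], [0, 0, 0]].
This matrix has rank 1, so its null space has dimension 3 − 1 = 2.

2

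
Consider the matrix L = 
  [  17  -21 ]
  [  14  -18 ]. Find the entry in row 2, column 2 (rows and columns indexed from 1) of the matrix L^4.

Characteristic polynomial: λ^2 + λ - 12 = (λ - 3)(λ + 4), so the eigenvalues are -4, 3.
λ=3: eigenvector (-3, -2).
λ=-4: eigenvector (1, 1).
P = [[-3, 1], [-2, 1]], D = diag(3, -4), P⁻¹ = [[-1, 1], [-2, 3]].
L⁴ = P·diag(81, 256)·P⁻¹ = [[-269, 525], [-350, 606]].
The requested entry is 606.

606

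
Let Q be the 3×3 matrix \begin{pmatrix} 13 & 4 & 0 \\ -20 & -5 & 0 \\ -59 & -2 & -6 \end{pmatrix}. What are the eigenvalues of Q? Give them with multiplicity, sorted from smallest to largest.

-6, 3, 5

Characteristic polynomial: p(r) = r^3 - 2r^2 - 33r + 90 = (r - 5)(r - 3)(r + 6).
Roots (with multiplicity): -6, 3, 5.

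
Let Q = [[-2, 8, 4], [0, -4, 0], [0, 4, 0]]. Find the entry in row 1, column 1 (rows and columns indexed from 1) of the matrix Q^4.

16

Characteristic polynomial: t^3 + 6t^2 + 8t = t(t + 2)(t + 4), so the eigenvalues are -4, -2, 0.
t=-2: eigenvector (1, 0, 0).
t=0: eigenvector (-2, 0, -1).
t=-4: eigenvector (-2, 1, -1).
P = [[1, -2, -2], [0, 0, 1], [0, -1, -1]], D = diag(-2, 0, -4), P⁻¹ = [[1, 0, -2], [0, -1, -1], [0, 1, 0]].
Q⁴ = P·diag(16, 0, 256)·P⁻¹ = [[16, -512, -32], [0, 256, 0], [0, -256, 0]].
The requested entry is 16.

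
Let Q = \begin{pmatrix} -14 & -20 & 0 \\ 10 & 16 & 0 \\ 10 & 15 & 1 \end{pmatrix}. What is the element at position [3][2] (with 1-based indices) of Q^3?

Characteristic polynomial: λ^3 - 3λ^2 - 22λ + 24 = (λ - 6)(λ - 1)(λ + 4), so the eigenvalues are -4, 1, 6.
λ=6: eigenvector (-1, 1, 1).
λ=-4: eigenvector (-2, 1, 1).
λ=1: eigenvector (0, 0, 1).
P = [[-1, -2, 0], [1, 1, 0], [1, 1, 1]], D = diag(6, -4, 1), P⁻¹ = [[1, 2, 0], [-1, -1, 0], [0, -1, 1]].
Q³ = P·diag(216, -64, 1)·P⁻¹ = [[-344, -560, 0], [280, 496, 0], [280, 495, 1]].
The requested entry is 495.

495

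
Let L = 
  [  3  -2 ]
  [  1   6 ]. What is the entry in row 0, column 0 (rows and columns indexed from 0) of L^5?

-1077

Characteristic polynomial: μ^2 - 9μ + 20 = (μ - 5)(μ - 4), so the eigenvalues are 4, 5.
μ=4: eigenvector (2, -1).
μ=5: eigenvector (-1, 1).
P = [[2, -1], [-1, 1]], D = diag(4, 5), P⁻¹ = [[1, 1], [1, 2]].
L⁵ = P·diag(1024, 3125)·P⁻¹ = [[-1077, -4202], [2101, 5226]].
The requested entry is -1077.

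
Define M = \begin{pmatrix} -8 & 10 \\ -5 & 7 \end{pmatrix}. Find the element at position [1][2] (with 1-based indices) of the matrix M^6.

-1330

Characteristic polynomial: s^2 + s - 6 = (s - 2)(s + 3), so the eigenvalues are -3, 2.
s=2: eigenvector (1, 1).
s=-3: eigenvector (2, 1).
P = [[1, 2], [1, 1]], D = diag(2, -3), P⁻¹ = [[-1, 2], [1, -1]].
M⁶ = P·diag(64, 729)·P⁻¹ = [[1394, -1330], [665, -601]].
The requested entry is -1330.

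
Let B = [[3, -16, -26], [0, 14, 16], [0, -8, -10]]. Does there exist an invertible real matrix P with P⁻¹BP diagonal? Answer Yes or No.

Characteristic polynomial: p(μ) = μ^3 - 7μ^2 + 36 = (μ - 6)(μ - 3)(μ + 2).
All 3 eigenvalues are distinct, so B is diagonalizable.

Yes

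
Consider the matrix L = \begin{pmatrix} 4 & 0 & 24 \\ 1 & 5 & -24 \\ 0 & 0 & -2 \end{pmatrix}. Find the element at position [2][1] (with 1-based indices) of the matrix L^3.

Characteristic polynomial: t^3 - 7t^2 + 2t + 40 = (t - 5)(t - 4)(t + 2), so the eigenvalues are -2, 4, 5.
t=4: eigenvector (1, -1, 0).
t=5: eigenvector (0, 1, 0).
t=-2: eigenvector (-4, 4, 1).
P = [[1, 0, -4], [-1, 1, 4], [0, 0, 1]], D = diag(4, 5, -2), P⁻¹ = [[1, 0, 4], [1, 1, 0], [0, 0, 1]].
L³ = P·diag(64, 125, -8)·P⁻¹ = [[64, 0, 288], [61, 125, -288], [0, 0, -8]].
The requested entry is 61.

61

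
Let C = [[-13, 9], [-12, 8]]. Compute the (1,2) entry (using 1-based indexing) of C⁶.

Characteristic polynomial: μ^2 + 5μ + 4 = (μ + 1)(μ + 4), so the eigenvalues are -4, -1.
μ=-4: eigenvector (-1, -1).
μ=-1: eigenvector (3, 4).
P = [[-1, 3], [-1, 4]], D = diag(-4, -1), P⁻¹ = [[-4, 3], [-1, 1]].
C⁶ = P·diag(4096, 1)·P⁻¹ = [[16381, -12285], [16380, -12284]].
The requested entry is -12285.

-12285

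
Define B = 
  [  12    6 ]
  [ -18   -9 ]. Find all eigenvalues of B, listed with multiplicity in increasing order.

Characteristic polynomial: p(r) = r^2 - 3r = r(r - 3).
Roots (with multiplicity): 0, 3.

0, 3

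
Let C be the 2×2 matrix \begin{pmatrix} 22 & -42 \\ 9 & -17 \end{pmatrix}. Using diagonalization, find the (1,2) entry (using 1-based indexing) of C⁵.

Characteristic polynomial: s^2 - 5s + 4 = (s - 4)(s - 1), so the eigenvalues are 1, 4.
s=1: eigenvector (2, 1).
s=4: eigenvector (7, 3).
P = [[2, 7], [1, 3]], D = diag(1, 4), P⁻¹ = [[-3, 7], [1, -2]].
C⁵ = P·diag(1, 1024)·P⁻¹ = [[7162, -14322], [3069, -6137]].
The requested entry is -14322.

-14322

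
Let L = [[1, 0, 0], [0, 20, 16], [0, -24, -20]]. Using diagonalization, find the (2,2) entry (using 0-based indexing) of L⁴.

Characteristic polynomial: λ^3 - λ^2 - 16λ + 16 = (λ - 4)(λ - 1)(λ + 4), so the eigenvalues are -4, 1, 4.
λ=1: eigenvector (1, 0, 0).
λ=-4: eigenvector (0, -2, 3).
λ=4: eigenvector (0, 1, -1).
P = [[1, 0, 0], [0, -2, 1], [0, 3, -1]], D = diag(1, -4, 4), P⁻¹ = [[1, 0, 0], [0, 1, 1], [0, 3, 2]].
L⁴ = P·diag(1, 256, 256)·P⁻¹ = [[1, 0, 0], [0, 256, 0], [0, 0, 256]].
The requested entry is 256.

256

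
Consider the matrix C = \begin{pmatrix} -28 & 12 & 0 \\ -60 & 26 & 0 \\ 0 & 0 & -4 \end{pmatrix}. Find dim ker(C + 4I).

2

C + 4I = [[-24, 12, 0], [-60, 30, 0], [0, 0, 0]].
This matrix has rank 1, so its null space has dimension 3 − 1 = 2.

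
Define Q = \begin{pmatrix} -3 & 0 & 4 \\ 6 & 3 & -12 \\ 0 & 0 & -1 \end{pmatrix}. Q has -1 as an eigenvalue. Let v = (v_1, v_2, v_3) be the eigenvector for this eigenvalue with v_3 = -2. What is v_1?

-4

Q + 1I = [[-2, 0, 4], [6, 4, -12], [0, 0, 0]].
Solving (Q + 1I)v = 0 gives the eigenspace spanned by (-4, 0, -2).
With v_3 = -2, v = (-4, 0, -2), so v_1 = -4.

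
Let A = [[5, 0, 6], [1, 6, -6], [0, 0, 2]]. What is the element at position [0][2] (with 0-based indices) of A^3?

234

Characteristic polynomial: r^3 - 13r^2 + 52r - 60 = (r - 6)(r - 5)(r - 2), so the eigenvalues are 2, 5, 6.
r=5: eigenvector (1, -1, 0).
r=6: eigenvector (0, 1, 0).
r=2: eigenvector (-2, 2, 1).
P = [[1, 0, -2], [-1, 1, 2], [0, 0, 1]], D = diag(5, 6, 2), P⁻¹ = [[1, 0, 2], [1, 1, 0], [0, 0, 1]].
A³ = P·diag(125, 216, 8)·P⁻¹ = [[125, 0, 234], [91, 216, -234], [0, 0, 8]].
The requested entry is 234.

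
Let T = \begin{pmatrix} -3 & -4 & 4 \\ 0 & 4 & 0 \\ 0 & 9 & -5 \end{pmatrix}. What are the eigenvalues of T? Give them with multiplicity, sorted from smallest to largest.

Characteristic polynomial: p(μ) = μ^3 + 4μ^2 - 17μ - 60 = (μ - 4)(μ + 3)(μ + 5).
Roots (with multiplicity): -5, -3, 4.

-5, -3, 4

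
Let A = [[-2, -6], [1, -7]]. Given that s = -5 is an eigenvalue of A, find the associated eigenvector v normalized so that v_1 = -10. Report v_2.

-5

A + 5I = [[3, -6], [1, -2]].
Solving (A + 5I)v = 0 gives the eigenspace spanned by (-10, -5).
With v_1 = -10, v = (-10, -5), so v_2 = -5.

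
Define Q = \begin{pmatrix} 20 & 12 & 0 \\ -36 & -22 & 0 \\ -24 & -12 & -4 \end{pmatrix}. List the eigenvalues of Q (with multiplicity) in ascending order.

-4, -4, 2

Characteristic polynomial: p(μ) = μ^3 + 6μ^2 - 32 = (μ - 2)(μ + 4)^2.
Roots (with multiplicity): -4, -4, 2.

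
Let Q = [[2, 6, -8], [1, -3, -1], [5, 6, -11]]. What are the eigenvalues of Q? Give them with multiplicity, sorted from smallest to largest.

-6, -3, -3

Characteristic polynomial: p(λ) = λ^3 + 12λ^2 + 45λ + 54 = (λ + 3)^2(λ + 6).
Roots (with multiplicity): -6, -3, -3.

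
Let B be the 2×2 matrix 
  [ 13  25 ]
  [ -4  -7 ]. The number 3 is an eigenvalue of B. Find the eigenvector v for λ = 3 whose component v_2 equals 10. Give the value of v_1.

-25

B − 3I = [[10, 25], [-4, -10]].
Solving (B − 3I)v = 0 gives the eigenspace spanned by (-25, 10).
With v_2 = 10, v = (-25, 10), so v_1 = -25.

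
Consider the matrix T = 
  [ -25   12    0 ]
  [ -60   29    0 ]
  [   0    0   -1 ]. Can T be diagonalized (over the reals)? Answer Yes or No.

Characteristic polynomial: p(μ) = μ^3 - 3μ^2 - 9μ - 5 = (μ - 5)(μ + 1)^2.
μ = -1 has algebraic multiplicity 2; rank(T + 1I) = 1, so geometric multiplicity = 2.
Every eigenvalue has geometric = algebraic multiplicity, so T is diagonalizable.

Yes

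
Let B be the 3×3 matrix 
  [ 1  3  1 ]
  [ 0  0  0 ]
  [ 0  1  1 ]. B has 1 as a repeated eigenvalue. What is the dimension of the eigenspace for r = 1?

B − 1I = [[0, 3, 1], [0, -1, 0], [0, 1, 0]].
This matrix has rank 2, so its null space has dimension 3 − 2 = 1.

1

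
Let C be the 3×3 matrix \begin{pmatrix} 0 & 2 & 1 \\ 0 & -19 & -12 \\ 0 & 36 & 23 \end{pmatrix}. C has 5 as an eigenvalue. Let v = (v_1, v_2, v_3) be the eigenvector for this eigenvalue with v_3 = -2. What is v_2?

C − 5I = [[-5, 2, 1], [0, -24, -12], [0, 36, 18]].
Solving (C − 5I)v = 0 gives the eigenspace spanned by (0, 1, -2).
With v_3 = -2, v = (0, 1, -2), so v_2 = 1.

1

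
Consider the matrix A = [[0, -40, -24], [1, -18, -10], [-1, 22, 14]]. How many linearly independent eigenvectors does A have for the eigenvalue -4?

A + 4I = [[4, -40, -24], [1, -14, -10], [-1, 22, 18]].
This matrix has rank 2, so its null space has dimension 3 − 2 = 1.

1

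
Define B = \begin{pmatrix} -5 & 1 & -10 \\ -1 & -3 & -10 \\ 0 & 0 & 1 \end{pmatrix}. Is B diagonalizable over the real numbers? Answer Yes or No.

No

Characteristic polynomial: p(r) = r^3 + 7r^2 + 8r - 16 = (r - 1)(r + 4)^2.
r = -4 has algebraic multiplicity 2; rank(B + 4I) = 2, so geometric multiplicity = 1.
Geometric multiplicity < algebraic multiplicity, so B is not diagonalizable.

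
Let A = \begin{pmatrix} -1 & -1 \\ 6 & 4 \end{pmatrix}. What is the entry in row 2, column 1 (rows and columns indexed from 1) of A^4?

90

Characteristic polynomial: λ^2 - 3λ + 2 = (λ - 2)(λ - 1), so the eigenvalues are 1, 2.
λ=2: eigenvector (-1, 3).
λ=1: eigenvector (1, -2).
P = [[-1, 1], [3, -2]], D = diag(2, 1), P⁻¹ = [[2, 1], [3, 1]].
A⁴ = P·diag(16, 1)·P⁻¹ = [[-29, -15], [90, 46]].
The requested entry is 90.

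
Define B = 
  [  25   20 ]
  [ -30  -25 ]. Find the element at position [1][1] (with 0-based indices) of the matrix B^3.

Characteristic polynomial: r^2 - 25 = (r - 5)(r + 5), so the eigenvalues are -5, 5.
r=-5: eigenvector (2, -3).
r=5: eigenvector (1, -1).
P = [[2, 1], [-3, -1]], D = diag(-5, 5), P⁻¹ = [[-1, -1], [3, 2]].
B³ = P·diag(-125, 125)·P⁻¹ = [[625, 500], [-750, -625]].
The requested entry is -625.

-625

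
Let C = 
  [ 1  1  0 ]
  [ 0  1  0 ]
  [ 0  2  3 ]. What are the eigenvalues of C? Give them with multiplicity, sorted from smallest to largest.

1, 1, 3

Characteristic polynomial: p(r) = r^3 - 5r^2 + 7r - 3 = (r - 3)(r - 1)^2.
Roots (with multiplicity): 1, 1, 3.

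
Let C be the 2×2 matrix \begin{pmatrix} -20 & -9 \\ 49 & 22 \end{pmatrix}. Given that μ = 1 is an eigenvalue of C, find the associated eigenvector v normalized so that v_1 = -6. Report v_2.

14

C − 1I = [[-21, -9], [49, 21]].
Solving (C − 1I)v = 0 gives the eigenspace spanned by (-6, 14).
With v_1 = -6, v = (-6, 14), so v_2 = 14.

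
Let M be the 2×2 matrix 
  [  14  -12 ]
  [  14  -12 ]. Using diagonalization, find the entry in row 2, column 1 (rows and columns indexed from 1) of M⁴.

112

Characteristic polynomial: μ^2 - 2μ = μ(μ - 2), so the eigenvalues are 0, 2.
μ=0: eigenvector (6, 7).
μ=2: eigenvector (1, 1).
P = [[6, 1], [7, 1]], D = diag(0, 2), P⁻¹ = [[-1, 1], [7, -6]].
M⁴ = P·diag(0, 16)·P⁻¹ = [[112, -96], [112, -96]].
The requested entry is 112.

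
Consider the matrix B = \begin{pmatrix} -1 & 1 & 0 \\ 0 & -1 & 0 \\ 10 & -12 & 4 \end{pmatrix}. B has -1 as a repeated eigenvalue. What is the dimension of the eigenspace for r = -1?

B + 1I = [[0, 1, 0], [0, 0, 0], [10, -12, 5]].
This matrix has rank 2, so its null space has dimension 3 − 2 = 1.

1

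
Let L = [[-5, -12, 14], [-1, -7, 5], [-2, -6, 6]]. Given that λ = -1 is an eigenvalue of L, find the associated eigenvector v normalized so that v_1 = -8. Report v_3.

L + 1I = [[-4, -12, 14], [-1, -6, 5], [-2, -6, 7]].
Solving (L + 1I)v = 0 gives the eigenspace spanned by (-8, -2, -4).
With v_1 = -8, v = (-8, -2, -4), so v_3 = -4.

-4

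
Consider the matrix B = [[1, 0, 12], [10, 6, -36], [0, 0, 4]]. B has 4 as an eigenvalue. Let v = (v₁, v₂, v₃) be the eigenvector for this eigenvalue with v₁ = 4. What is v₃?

B − 4I = [[-3, 0, 12], [10, 2, -36], [0, 0, 0]].
Solving (B − 4I)v = 0 gives the eigenspace spanned by (4, -2, 1).
With v₁ = 4, v = (4, -2, 1), so v₃ = 1.

1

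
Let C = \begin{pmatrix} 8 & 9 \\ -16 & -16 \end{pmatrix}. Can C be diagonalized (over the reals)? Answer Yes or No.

Characteristic polynomial: p(λ) = λ^2 + 8λ + 16 = (λ + 4)^2.
λ = -4 has algebraic multiplicity 2; rank(C + 4I) = 1, so geometric multiplicity = 1.
Geometric multiplicity < algebraic multiplicity, so C is not diagonalizable.

No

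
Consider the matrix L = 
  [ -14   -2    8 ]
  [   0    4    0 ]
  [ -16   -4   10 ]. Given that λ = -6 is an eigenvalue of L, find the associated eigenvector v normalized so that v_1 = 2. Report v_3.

2

L + 6I = [[-8, -2, 8], [0, 10, 0], [-16, -4, 16]].
Solving (L + 6I)v = 0 gives the eigenspace spanned by (2, 0, 2).
With v_1 = 2, v = (2, 0, 2), so v_3 = 2.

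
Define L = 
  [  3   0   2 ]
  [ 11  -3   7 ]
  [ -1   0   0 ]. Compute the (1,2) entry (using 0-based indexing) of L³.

49

Characteristic polynomial: s^3 - 7s + 6 = (s - 2)(s - 1)(s + 3), so the eigenvalues are -3, 1, 2.
s=2: eigenvector (2, 3, -1).
s=-3: eigenvector (0, 1, 0).
s=1: eigenvector (-1, -1, 1).
P = [[2, 0, -1], [3, 1, -1], [-1, 0, 1]], D = diag(2, -3, 1), P⁻¹ = [[1, 0, 1], [-2, 1, -1], [1, 0, 2]].
L³ = P·diag(8, -27, 1)·P⁻¹ = [[15, 0, 14], [77, -27, 49], [-7, 0, -6]].
The requested entry is 49.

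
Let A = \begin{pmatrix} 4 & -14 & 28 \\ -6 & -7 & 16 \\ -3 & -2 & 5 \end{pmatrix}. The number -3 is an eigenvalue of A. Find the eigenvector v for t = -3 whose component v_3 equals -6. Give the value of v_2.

-15

A + 3I = [[7, -14, 28], [-6, -4, 16], [-3, -2, 8]].
Solving (A + 3I)v = 0 gives the eigenspace spanned by (-6, -15, -6).
With v_3 = -6, v = (-6, -15, -6), so v_2 = -15.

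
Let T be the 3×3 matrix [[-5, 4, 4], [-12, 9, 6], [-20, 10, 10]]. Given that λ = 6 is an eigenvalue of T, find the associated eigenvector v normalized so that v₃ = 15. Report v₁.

12

T − 6I = [[-11, 4, 4], [-12, 3, 6], [-20, 10, 4]].
Solving (T − 6I)v = 0 gives the eigenspace spanned by (12, 18, 15).
With v₃ = 15, v = (12, 18, 15), so v₁ = 12.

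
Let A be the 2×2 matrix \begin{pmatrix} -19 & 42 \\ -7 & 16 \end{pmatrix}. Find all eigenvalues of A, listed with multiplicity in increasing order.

-5, 2

Characteristic polynomial: p(r) = r^2 + 3r - 10 = (r - 2)(r + 5).
Roots (with multiplicity): -5, 2.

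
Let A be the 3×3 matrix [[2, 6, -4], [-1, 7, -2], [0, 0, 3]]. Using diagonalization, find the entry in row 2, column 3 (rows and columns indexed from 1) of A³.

-98

Characteristic polynomial: r^3 - 12r^2 + 47r - 60 = (r - 5)(r - 4)(r - 3), so the eigenvalues are 3, 4, 5.
r=5: eigenvector (2, 1, 0).
r=4: eigenvector (3, 1, 0).
r=3: eigenvector (2, 1, 1).
P = [[2, 3, 2], [1, 1, 1], [0, 0, 1]], D = diag(5, 4, 3), P⁻¹ = [[-1, 3, -1], [1, -2, 0], [0, 0, 1]].
A³ = P·diag(125, 64, 27)·P⁻¹ = [[-58, 366, -196], [-61, 247, -98], [0, 0, 27]].
The requested entry is -98.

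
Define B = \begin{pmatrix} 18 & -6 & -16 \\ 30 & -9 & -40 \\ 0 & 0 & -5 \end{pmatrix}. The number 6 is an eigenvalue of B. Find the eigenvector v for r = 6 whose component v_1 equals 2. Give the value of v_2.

4

B − 6I = [[12, -6, -16], [30, -15, -40], [0, 0, -11]].
Solving (B − 6I)v = 0 gives the eigenspace spanned by (2, 4, 0).
With v_1 = 2, v = (2, 4, 0), so v_2 = 4.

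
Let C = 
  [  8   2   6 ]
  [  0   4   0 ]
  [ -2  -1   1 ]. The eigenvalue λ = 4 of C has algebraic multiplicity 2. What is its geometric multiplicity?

2

C − 4I = [[4, 2, 6], [0, 0, 0], [-2, -1, -3]].
This matrix has rank 1, so its null space has dimension 3 − 1 = 2.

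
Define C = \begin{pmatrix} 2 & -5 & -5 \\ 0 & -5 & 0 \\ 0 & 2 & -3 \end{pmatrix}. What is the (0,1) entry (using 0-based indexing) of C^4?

65

Characteristic polynomial: λ^3 + 6λ^2 - λ - 30 = (λ - 2)(λ + 3)(λ + 5), so the eigenvalues are -5, -3, 2.
λ=2: eigenvector (1, 0, 0).
λ=-5: eigenvector (0, 1, -1).
λ=-3: eigenvector (1, 0, 1).
P = [[1, 0, 1], [0, 1, 0], [0, -1, 1]], D = diag(2, -5, -3), P⁻¹ = [[1, -1, -1], [0, 1, 0], [0, 1, 1]].
C⁴ = P·diag(16, 625, 81)·P⁻¹ = [[16, 65, 65], [0, 625, 0], [0, -544, 81]].
The requested entry is 65.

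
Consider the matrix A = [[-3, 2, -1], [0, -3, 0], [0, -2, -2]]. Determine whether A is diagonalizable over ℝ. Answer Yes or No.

Yes

Characteristic polynomial: p(r) = r^3 + 8r^2 + 21r + 18 = (r + 2)(r + 3)^2.
r = -3 has algebraic multiplicity 2; rank(A + 3I) = 1, so geometric multiplicity = 2.
Every eigenvalue has geometric = algebraic multiplicity, so A is diagonalizable.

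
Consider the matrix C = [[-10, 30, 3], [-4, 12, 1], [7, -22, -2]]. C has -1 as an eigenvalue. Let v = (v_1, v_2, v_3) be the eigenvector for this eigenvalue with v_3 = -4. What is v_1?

C + 1I = [[-9, 30, 3], [-4, 13, 1], [7, -22, -1]].
Solving (C + 1I)v = 0 gives the eigenspace spanned by (12, 4, -4).
With v_3 = -4, v = (12, 4, -4), so v_1 = 12.

12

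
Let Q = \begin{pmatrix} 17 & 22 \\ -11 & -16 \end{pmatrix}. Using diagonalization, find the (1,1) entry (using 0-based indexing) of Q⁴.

-46

Characteristic polynomial: t^2 - t - 30 = (t - 6)(t + 5), so the eigenvalues are -5, 6.
t=-5: eigenvector (-1, 1).
t=6: eigenvector (2, -1).
P = [[-1, 2], [1, -1]], D = diag(-5, 6), P⁻¹ = [[1, 2], [1, 1]].
Q⁴ = P·diag(625, 1296)·P⁻¹ = [[1967, 1342], [-671, -46]].
The requested entry is -46.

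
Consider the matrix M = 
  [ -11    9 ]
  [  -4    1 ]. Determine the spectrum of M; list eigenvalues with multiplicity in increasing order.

-5, -5

Characteristic polynomial: p(r) = r^2 + 10r + 25 = (r + 5)^2.
Roots (with multiplicity): -5, -5.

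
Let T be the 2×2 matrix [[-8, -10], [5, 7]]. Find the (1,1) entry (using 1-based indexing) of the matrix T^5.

Characteristic polynomial: s^2 + s - 6 = (s - 2)(s + 3), so the eigenvalues are -3, 2.
s=-3: eigenvector (-2, 1).
s=2: eigenvector (1, -1).
P = [[-2, 1], [1, -1]], D = diag(-3, 2), P⁻¹ = [[-1, -1], [-1, -2]].
T⁵ = P·diag(-243, 32)·P⁻¹ = [[-518, -550], [275, 307]].
The requested entry is -518.

-518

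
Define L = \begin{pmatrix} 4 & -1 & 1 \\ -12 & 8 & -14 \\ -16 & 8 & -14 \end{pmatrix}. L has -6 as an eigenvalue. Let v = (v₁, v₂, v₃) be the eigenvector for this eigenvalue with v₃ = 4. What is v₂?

4

L + 6I = [[10, -1, 1], [-12, 14, -14], [-16, 8, -8]].
Solving (L + 6I)v = 0 gives the eigenspace spanned by (0, 4, 4).
With v₃ = 4, v = (0, 4, 4), so v₂ = 4.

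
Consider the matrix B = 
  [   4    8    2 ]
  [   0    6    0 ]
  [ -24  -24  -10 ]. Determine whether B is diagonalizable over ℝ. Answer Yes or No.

Characteristic polynomial: p(t) = t^3 - 28t - 48 = (t - 6)(t + 2)(t + 4).
All 3 eigenvalues are distinct, so B is diagonalizable.

Yes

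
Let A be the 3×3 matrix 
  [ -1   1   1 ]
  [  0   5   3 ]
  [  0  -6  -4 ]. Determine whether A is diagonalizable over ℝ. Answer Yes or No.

Characteristic polynomial: p(μ) = μ^3 - 3μ - 2 = (μ - 2)(μ + 1)^2.
μ = -1 has algebraic multiplicity 2; rank(A + 1I) = 2, so geometric multiplicity = 1.
Geometric multiplicity < algebraic multiplicity, so A is not diagonalizable.

No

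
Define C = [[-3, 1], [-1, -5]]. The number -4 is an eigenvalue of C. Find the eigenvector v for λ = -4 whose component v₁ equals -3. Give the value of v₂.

C + 4I = [[1, 1], [-1, -1]].
Solving (C + 4I)v = 0 gives the eigenspace spanned by (-3, 3).
With v₁ = -3, v = (-3, 3), so v₂ = 3.

3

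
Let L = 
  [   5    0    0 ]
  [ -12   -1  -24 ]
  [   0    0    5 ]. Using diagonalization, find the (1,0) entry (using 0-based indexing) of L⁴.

-1248

Characteristic polynomial: μ^3 - 9μ^2 + 15μ + 25 = (μ - 5)^2(μ + 1), so the eigenvalues are -1, 5, 5.
μ=5: eigenvector (-2, 0, 1).
μ=-1: eigenvector (0, 1, 0).
μ=5: eigenvector (1, -2, 0).
P = [[-2, 0, 1], [0, 1, -2], [1, 0, 0]], D = diag(5, -1, 5), P⁻¹ = [[0, 0, 1], [2, 1, 4], [1, 0, 2]].
L⁴ = P·diag(625, 1, 625)·P⁻¹ = [[625, 0, 0], [-1248, 1, -2496], [0, 0, 625]].
The requested entry is -1248.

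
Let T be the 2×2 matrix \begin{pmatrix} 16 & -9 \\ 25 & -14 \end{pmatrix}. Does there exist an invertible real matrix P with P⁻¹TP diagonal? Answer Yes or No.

Characteristic polynomial: p(r) = r^2 - 2r + 1 = (r - 1)^2.
r = 1 has algebraic multiplicity 2; rank(T − 1I) = 1, so geometric multiplicity = 1.
Geometric multiplicity < algebraic multiplicity, so T is not diagonalizable.

No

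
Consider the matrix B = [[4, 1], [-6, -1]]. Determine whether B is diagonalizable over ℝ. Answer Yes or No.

Characteristic polynomial: p(r) = r^2 - 3r + 2 = (r - 2)(r - 1).
All 2 eigenvalues are distinct, so B is diagonalizable.

Yes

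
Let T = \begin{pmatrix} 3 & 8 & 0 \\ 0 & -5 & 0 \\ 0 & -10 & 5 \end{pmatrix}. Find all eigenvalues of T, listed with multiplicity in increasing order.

Characteristic polynomial: p(μ) = μ^3 - 3μ^2 - 25μ + 75 = (μ - 5)(μ - 3)(μ + 5).
Roots (with multiplicity): -5, 3, 5.

-5, 3, 5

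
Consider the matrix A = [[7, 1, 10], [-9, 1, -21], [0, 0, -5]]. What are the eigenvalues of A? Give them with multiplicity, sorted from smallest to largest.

Characteristic polynomial: p(r) = r^3 - 3r^2 - 24r + 80 = (r - 4)^2(r + 5).
Roots (with multiplicity): -5, 4, 4.

-5, 4, 4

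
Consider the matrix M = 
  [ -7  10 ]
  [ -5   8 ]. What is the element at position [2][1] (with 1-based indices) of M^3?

-35

Characteristic polynomial: λ^2 - λ - 6 = (λ - 3)(λ + 2), so the eigenvalues are -2, 3.
λ=-2: eigenvector (-2, -1).
λ=3: eigenvector (-1, -1).
P = [[-2, -1], [-1, -1]], D = diag(-2, 3), P⁻¹ = [[-1, 1], [1, -2]].
M³ = P·diag(-8, 27)·P⁻¹ = [[-43, 70], [-35, 62]].
The requested entry is -35.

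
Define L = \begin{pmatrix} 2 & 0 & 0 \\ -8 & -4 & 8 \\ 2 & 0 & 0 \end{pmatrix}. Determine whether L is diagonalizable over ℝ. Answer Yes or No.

Yes

Characteristic polynomial: p(λ) = λ^3 + 2λ^2 - 8λ = λ(λ - 2)(λ + 4).
All 3 eigenvalues are distinct, so L is diagonalizable.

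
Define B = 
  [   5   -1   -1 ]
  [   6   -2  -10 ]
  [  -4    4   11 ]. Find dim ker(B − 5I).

B − 5I = [[0, -1, -1], [6, -7, -10], [-4, 4, 6]].
This matrix has rank 2, so its null space has dimension 3 − 2 = 1.

1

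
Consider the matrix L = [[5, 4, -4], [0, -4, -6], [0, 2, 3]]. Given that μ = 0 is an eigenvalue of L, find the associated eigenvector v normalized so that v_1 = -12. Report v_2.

9

L = [[5, 4, -4], [0, -4, -6], [0, 2, 3]].
Solving (L)v = 0 gives the eigenspace spanned by (-12, 9, -6).
With v_1 = -12, v = (-12, 9, -6), so v_2 = 9.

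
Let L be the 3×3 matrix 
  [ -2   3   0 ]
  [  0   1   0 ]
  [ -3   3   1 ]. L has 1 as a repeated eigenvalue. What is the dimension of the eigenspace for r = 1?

2

L − 1I = [[-3, 3, 0], [0, 0, 0], [-3, 3, 0]].
This matrix has rank 1, so its null space has dimension 3 − 1 = 2.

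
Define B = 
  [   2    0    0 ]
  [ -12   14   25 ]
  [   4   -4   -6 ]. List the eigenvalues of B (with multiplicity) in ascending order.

2, 4, 4

Characteristic polynomial: p(s) = s^3 - 10s^2 + 32s - 32 = (s - 4)^2(s - 2).
Roots (with multiplicity): 2, 4, 4.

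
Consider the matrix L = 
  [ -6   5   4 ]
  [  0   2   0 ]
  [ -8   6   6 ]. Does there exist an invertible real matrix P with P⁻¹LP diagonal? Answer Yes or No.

Characteristic polynomial: p(s) = s^3 - 2s^2 - 4s + 8 = (s - 2)^2(s + 2).
s = 2 has algebraic multiplicity 2; rank(L − 2I) = 2, so geometric multiplicity = 1.
Geometric multiplicity < algebraic multiplicity, so L is not diagonalizable.

No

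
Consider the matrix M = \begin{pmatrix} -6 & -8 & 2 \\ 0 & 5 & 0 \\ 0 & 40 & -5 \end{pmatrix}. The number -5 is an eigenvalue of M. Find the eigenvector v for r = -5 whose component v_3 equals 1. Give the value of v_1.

M + 5I = [[-1, -8, 2], [0, 10, 0], [0, 40, 0]].
Solving (M + 5I)v = 0 gives the eigenspace spanned by (2, 0, 1).
With v_3 = 1, v = (2, 0, 1), so v_1 = 2.

2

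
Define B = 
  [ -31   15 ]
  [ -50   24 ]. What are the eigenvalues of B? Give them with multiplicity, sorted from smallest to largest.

-6, -1

Characteristic polynomial: p(λ) = λ^2 + 7λ + 6 = (λ + 1)(λ + 6).
Roots (with multiplicity): -6, -1.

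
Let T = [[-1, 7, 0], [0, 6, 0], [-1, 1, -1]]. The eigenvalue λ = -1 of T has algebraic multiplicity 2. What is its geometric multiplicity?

T + 1I = [[0, 7, 0], [0, 7, 0], [-1, 1, 0]].
This matrix has rank 2, so its null space has dimension 3 − 2 = 1.

1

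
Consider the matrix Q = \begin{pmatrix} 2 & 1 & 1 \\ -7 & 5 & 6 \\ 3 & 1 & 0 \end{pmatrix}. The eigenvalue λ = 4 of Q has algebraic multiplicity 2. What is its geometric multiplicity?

1

Q − 4I = [[-2, 1, 1], [-7, 1, 6], [3, 1, -4]].
This matrix has rank 2, so its null space has dimension 3 − 2 = 1.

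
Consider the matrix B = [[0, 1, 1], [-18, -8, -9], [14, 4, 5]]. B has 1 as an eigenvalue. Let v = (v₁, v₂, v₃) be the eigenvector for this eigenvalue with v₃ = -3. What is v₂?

3

B − 1I = [[-1, 1, 1], [-18, -9, -9], [14, 4, 4]].
Solving (B − 1I)v = 0 gives the eigenspace spanned by (0, 3, -3).
With v₃ = -3, v = (0, 3, -3), so v₂ = 3.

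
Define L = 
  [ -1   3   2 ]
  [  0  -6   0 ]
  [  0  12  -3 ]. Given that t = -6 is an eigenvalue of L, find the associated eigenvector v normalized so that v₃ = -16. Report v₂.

L + 6I = [[5, 3, 2], [0, 0, 0], [0, 12, 3]].
Solving (L + 6I)v = 0 gives the eigenspace spanned by (4, 4, -16).
With v₃ = -16, v = (4, 4, -16), so v₂ = 4.

4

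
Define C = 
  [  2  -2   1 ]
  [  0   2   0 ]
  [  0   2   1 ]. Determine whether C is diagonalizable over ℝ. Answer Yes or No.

Characteristic polynomial: p(s) = s^3 - 5s^2 + 8s - 4 = (s - 2)^2(s - 1).
s = 2 has algebraic multiplicity 2; rank(C − 2I) = 1, so geometric multiplicity = 2.
Every eigenvalue has geometric = algebraic multiplicity, so C is diagonalizable.

Yes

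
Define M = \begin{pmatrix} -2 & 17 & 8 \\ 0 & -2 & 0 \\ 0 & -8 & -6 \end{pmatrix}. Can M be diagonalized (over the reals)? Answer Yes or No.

Characteristic polynomial: p(μ) = μ^3 + 10μ^2 + 28μ + 24 = (μ + 2)^2(μ + 6).
μ = -2 has algebraic multiplicity 2; rank(M + 2I) = 2, so geometric multiplicity = 1.
Geometric multiplicity < algebraic multiplicity, so M is not diagonalizable.

No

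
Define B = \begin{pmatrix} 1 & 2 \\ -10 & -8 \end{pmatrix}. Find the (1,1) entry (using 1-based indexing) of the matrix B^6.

Characteristic polynomial: λ^2 + 7λ + 12 = (λ + 3)(λ + 4), so the eigenvalues are -4, -3.
λ=-4: eigenvector (-2, 5).
λ=-3: eigenvector (1, -2).
P = [[-2, 1], [5, -2]], D = diag(-4, -3), P⁻¹ = [[2, 1], [5, 2]].
B⁶ = P·diag(4096, 729)·P⁻¹ = [[-12739, -6734], [33670, 17564]].
The requested entry is -12739.

-12739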